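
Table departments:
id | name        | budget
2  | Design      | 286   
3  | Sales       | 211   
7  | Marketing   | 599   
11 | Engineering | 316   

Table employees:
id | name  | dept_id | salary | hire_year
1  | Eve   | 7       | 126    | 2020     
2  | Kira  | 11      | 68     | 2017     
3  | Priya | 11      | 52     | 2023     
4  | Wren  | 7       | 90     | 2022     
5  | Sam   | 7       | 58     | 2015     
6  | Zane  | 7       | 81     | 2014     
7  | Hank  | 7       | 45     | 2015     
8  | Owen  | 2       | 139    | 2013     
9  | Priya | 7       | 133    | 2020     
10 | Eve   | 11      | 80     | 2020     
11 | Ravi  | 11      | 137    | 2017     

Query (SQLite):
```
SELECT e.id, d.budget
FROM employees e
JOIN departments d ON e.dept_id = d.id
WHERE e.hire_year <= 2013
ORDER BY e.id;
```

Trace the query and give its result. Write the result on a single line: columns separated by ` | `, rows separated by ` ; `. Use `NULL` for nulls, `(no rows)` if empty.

8 | 286

Each employees row matches the departments row where dept_id = departments.id.
Then keep rows with e.hire_year <= 2013.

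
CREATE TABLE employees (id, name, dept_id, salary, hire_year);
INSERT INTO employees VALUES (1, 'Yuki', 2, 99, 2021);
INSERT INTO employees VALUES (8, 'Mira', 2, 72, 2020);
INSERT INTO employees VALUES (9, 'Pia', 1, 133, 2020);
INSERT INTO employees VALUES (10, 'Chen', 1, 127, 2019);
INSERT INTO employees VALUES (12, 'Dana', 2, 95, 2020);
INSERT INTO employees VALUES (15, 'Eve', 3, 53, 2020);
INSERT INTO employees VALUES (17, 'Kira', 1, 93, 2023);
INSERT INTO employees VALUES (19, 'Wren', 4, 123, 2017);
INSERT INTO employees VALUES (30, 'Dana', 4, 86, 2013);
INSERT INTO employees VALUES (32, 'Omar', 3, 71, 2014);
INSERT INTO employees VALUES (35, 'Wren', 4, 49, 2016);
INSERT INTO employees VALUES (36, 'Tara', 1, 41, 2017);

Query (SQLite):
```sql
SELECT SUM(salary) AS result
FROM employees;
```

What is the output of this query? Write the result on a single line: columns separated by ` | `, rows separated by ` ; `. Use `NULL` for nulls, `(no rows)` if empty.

1042

All salary values: [99, 72, 133, 127, 95, 53, 93, 123, 86, 71, 49, 41].
SUM of non-NULL values = 1042.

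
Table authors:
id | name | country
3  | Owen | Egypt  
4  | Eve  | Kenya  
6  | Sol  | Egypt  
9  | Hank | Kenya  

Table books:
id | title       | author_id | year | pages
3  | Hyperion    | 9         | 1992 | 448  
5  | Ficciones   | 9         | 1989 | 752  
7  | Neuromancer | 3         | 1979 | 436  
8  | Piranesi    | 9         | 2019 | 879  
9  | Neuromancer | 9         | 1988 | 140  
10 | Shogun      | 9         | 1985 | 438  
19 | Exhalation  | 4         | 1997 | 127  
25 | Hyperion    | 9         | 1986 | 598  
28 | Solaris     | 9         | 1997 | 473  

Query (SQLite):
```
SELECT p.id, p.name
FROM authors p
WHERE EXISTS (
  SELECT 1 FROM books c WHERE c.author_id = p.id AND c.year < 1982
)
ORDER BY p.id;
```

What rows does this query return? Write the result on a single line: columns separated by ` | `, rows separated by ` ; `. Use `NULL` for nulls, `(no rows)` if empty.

3 | Owen

For each authors row, check whether any books with matching author_id has year < 1982.
Keep rows where that is true.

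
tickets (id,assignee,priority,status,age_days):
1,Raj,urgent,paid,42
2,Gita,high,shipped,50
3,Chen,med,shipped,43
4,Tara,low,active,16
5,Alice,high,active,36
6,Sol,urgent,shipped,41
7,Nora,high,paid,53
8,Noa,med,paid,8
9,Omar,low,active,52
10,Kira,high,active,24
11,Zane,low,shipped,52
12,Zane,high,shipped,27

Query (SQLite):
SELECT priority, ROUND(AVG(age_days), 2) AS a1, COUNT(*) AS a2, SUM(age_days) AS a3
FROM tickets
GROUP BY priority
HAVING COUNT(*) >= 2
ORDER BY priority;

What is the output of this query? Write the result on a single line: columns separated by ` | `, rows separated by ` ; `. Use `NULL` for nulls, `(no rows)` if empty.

Group tickets by priority.
Per group compute: ROUND(AVG(age_days), 2), COUNT(*), SUM(age_days).
HAVING: drop groups with fewer than 2 rows.
  high: ids {2, 5, 7, 10, 12} → ROUND(AVG(age_days), 2)=38, COUNT(*)=5, SUM(age_days)=190
  low: ids {4, 9, 11} → ROUND(AVG(age_days), 2)=40, COUNT(*)=3, SUM(age_days)=120
  med: ids {3, 8} → ROUND(AVG(age_days), 2)=25.5, COUNT(*)=2, SUM(age_days)=51
  urgent: ids {1, 6} → ROUND(AVG(age_days), 2)=41.5, COUNT(*)=2, SUM(age_days)=83

high | 38 | 5 | 190 ; low | 40 | 3 | 120 ; med | 25.5 | 2 | 51 ; urgent | 41.5 | 2 | 83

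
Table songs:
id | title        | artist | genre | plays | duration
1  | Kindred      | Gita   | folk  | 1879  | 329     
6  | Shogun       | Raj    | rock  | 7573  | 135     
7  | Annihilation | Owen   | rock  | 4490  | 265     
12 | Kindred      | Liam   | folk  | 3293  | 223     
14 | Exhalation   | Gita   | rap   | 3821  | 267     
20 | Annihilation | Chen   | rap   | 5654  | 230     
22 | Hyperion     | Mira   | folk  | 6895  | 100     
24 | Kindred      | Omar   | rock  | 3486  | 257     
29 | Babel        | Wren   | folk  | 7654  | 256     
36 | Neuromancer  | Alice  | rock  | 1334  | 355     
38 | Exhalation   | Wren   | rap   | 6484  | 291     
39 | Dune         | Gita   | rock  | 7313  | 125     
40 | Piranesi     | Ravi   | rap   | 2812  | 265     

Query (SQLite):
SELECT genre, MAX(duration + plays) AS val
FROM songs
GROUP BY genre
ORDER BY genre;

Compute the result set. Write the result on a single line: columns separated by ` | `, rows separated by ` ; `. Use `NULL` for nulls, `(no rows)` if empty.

folk | 7910 ; rap | 6775 ; rock | 7708

For each row compute duration + plays.
Group by genre; take MAX of the expression per group.
  folk: ids {1, 12, 22, 29} → MAX(duration + plays)=7910
  rap: ids {14, 20, 38, 40} → MAX(duration + plays)=6775
  rock: ids {6, 7, 24, 36, 39} → MAX(duration + plays)=7708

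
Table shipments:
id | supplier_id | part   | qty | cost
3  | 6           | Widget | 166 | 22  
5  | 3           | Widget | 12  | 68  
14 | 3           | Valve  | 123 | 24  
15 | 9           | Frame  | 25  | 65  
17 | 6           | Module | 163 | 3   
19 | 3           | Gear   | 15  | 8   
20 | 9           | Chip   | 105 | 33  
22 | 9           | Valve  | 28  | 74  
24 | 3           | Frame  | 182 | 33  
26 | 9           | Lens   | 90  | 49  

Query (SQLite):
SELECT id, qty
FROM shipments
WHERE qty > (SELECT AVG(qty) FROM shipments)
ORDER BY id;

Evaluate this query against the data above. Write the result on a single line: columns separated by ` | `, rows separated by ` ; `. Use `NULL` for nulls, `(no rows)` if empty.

3 | 166 ; 14 | 123 ; 17 | 163 ; 20 | 105 ; 24 | 182

Scalar subquery: AVG(qty) over all shipments rows = 90.9.
Keep rows where qty > that value.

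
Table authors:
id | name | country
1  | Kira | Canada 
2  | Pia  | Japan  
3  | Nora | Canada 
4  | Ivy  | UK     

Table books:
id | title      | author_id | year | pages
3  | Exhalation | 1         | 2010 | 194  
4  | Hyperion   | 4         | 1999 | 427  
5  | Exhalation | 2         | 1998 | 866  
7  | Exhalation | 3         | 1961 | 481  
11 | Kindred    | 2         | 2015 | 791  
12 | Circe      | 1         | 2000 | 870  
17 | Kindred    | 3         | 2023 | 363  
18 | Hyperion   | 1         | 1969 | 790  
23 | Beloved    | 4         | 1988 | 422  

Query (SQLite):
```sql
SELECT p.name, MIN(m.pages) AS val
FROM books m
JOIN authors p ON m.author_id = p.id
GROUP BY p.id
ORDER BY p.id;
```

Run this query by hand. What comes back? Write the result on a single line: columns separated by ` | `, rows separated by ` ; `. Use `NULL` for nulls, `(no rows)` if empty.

Join each books row to its authors via author_id.
Group joined rows by authors.id; compute MIN(m.pages) per group.
  1: ids {3, 12, 18} → MIN(m.pages)=194
  2: ids {5, 11} → MIN(m.pages)=791
  3: ids {7, 17} → MIN(m.pages)=363
  4: ids {4, 23} → MIN(m.pages)=422

Kira | 194 ; Pia | 791 ; Nora | 363 ; Ivy | 422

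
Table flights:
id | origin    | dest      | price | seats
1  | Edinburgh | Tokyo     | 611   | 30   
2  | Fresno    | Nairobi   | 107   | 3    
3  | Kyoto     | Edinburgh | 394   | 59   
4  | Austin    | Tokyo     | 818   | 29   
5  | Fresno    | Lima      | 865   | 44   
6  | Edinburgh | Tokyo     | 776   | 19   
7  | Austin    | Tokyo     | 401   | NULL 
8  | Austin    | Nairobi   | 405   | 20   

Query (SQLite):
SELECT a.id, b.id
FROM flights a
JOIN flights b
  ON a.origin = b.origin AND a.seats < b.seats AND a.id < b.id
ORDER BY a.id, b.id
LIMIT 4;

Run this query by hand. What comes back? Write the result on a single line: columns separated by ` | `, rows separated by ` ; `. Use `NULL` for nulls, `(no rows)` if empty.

2 | 5

Pairs (a,b) with same origin, a.seats < b.seats, a.id < b.id.
origin groups: Austin:{4,7,8} Edinburgh:{1,6} Fresno:{2,5} Kyoto:{3}
Ordered by (a.id, b.id); first 4.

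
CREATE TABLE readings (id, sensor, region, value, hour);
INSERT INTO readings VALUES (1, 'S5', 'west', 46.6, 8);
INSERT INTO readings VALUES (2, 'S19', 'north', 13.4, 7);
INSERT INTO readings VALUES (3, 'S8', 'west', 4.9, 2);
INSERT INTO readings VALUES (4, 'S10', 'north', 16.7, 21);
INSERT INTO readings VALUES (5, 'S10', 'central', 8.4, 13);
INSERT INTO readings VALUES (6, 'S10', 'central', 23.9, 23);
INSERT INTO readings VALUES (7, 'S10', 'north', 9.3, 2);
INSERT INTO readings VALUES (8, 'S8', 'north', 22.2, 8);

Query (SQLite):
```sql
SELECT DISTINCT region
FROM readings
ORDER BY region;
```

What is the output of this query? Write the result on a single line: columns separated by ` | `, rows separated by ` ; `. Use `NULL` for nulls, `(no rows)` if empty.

central ; north ; west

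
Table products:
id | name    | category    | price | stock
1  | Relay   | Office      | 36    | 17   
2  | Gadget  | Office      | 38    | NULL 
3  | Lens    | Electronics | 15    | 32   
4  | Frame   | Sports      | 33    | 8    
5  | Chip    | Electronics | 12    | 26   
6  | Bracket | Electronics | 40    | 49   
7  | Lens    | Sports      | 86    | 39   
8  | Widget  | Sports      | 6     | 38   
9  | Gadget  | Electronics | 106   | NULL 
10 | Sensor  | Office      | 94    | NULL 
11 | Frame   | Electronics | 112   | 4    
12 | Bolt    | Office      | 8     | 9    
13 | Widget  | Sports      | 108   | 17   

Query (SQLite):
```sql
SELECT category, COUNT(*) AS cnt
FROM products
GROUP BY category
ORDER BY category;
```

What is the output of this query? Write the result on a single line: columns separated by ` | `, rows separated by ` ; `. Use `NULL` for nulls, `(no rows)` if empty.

Electronics | 5 ; Office | 4 ; Sports | 4

Partition products by category; compute COUNT(*) within each group.
  Electronics: ids {3, 5, 6, 9, 11} → COUNT(*)=5
  Office: ids {1, 2, 10, 12} → COUNT(*)=4
  Sports: ids {4, 7, 8, 13} → COUNT(*)=4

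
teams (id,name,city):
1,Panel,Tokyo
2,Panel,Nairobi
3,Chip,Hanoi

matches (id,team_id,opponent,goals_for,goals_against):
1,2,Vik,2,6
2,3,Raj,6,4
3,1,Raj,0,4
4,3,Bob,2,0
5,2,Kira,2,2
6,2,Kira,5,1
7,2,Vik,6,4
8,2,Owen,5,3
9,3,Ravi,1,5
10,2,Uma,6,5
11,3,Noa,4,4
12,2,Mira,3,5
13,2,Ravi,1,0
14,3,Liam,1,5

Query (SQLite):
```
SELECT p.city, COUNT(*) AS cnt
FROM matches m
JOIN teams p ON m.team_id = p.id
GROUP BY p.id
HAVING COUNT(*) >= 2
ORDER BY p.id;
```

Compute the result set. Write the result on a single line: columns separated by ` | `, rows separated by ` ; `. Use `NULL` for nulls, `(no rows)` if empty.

Join each matches row to its teams via team_id.
Group joined rows by teams.id; compute COUNT(*) per group.
HAVING: keep groups with count ≥ 2.
  1: ids {3} → COUNT(*)=1
  2: ids {1, 5, 6, 7, 8, 10, 12, 13} → COUNT(*)=8
  3: ids {2, 4, 9, 11, 14} → COUNT(*)=5

Nairobi | 8 ; Hanoi | 5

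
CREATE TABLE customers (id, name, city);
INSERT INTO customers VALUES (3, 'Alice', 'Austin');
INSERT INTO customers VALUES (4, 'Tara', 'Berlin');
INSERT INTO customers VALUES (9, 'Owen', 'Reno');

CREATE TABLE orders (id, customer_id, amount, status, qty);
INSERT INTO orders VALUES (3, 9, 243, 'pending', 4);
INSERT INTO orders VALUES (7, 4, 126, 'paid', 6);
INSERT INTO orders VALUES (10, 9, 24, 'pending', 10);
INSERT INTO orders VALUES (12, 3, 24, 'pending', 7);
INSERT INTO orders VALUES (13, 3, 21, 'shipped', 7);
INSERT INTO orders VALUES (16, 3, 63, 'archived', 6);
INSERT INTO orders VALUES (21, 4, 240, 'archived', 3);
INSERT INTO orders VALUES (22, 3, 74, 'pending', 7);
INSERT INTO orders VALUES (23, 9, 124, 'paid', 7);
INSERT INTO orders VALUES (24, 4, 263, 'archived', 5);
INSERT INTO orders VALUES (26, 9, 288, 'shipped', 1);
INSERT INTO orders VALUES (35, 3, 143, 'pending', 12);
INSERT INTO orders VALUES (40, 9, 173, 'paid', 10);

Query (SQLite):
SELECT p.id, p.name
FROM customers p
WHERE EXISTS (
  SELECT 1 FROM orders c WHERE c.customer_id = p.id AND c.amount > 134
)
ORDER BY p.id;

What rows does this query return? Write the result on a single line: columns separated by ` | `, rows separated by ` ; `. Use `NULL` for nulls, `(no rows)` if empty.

3 | Alice ; 4 | Tara ; 9 | Owen

For each customers row, check whether any orders with matching customer_id has amount > 134.
Keep rows where that is true.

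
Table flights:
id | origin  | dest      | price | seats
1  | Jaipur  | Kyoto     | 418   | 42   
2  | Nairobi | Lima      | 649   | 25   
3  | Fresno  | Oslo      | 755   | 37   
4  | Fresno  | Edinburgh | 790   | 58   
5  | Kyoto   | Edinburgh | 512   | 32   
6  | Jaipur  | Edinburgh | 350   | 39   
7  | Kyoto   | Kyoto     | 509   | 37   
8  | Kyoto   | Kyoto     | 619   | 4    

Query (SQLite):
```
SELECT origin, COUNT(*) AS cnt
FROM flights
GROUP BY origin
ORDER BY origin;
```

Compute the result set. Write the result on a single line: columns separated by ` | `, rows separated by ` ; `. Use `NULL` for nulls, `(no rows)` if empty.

Fresno | 2 ; Jaipur | 2 ; Kyoto | 3 ; Nairobi | 1

Partition flights by origin; compute COUNT(*) within each group.
  Fresno: ids {3, 4} → COUNT(*)=2
  Jaipur: ids {1, 6} → COUNT(*)=2
  Kyoto: ids {5, 7, 8} → COUNT(*)=3
  Nairobi: ids {2} → COUNT(*)=1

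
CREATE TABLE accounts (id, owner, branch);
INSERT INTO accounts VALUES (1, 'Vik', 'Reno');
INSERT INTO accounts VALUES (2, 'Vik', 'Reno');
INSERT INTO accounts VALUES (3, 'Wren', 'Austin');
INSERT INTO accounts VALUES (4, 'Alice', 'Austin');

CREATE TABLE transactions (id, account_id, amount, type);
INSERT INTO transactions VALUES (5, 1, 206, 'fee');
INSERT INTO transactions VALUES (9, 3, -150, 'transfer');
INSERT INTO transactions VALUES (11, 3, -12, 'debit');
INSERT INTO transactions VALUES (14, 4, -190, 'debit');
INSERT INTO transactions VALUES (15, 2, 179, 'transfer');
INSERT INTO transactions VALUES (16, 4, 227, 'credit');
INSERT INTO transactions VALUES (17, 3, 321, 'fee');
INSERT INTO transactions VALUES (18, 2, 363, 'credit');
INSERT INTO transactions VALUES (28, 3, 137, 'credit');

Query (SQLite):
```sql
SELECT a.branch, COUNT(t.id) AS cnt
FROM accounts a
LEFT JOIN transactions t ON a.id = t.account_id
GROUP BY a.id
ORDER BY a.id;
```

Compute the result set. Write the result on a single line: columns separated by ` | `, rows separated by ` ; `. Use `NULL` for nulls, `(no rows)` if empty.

LEFT JOIN keeps every accounts row; unmatched ones get NULL for transactions columns.
Group by accounts.id and compute COUNT(t.id). COUNT(col) of an all-NULL group is 0.
  1: ids {5} → COUNT(t.id)=1
  2: ids {15, 18} → COUNT(t.id)=2
  3: ids {9, 11, 17, 28} → COUNT(t.id)=4
  4: ids {14, 16} → COUNT(t.id)=2

Reno | 1 ; Reno | 2 ; Austin | 4 ; Austin | 2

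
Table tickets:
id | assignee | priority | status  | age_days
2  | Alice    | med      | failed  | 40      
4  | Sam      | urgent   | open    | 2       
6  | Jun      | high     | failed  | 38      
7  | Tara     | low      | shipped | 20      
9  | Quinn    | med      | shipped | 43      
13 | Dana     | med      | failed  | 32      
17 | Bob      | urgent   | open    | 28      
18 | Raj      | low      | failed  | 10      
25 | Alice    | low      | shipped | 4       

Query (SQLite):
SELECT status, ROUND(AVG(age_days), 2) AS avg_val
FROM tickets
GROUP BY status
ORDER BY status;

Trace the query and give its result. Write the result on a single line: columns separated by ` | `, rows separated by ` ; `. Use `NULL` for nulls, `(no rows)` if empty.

failed | 30 ; open | 15 ; shipped | 22.33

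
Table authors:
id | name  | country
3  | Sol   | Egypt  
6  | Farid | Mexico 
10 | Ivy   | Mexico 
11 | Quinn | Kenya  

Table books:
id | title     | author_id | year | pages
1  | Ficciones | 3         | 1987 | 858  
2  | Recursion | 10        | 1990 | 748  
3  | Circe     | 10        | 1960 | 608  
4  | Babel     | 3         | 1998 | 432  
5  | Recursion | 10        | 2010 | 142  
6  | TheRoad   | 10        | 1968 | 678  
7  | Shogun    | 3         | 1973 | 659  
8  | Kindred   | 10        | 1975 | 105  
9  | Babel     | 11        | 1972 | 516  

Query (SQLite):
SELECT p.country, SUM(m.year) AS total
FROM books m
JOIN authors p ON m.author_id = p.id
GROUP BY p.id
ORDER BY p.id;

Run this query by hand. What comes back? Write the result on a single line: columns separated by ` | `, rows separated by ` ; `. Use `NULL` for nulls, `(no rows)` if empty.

Egypt | 5958 ; Mexico | 9903 ; Kenya | 1972

Join each books row to its authors via author_id.
Group joined rows by authors.id; compute SUM(m.year) per group.
  3: ids {1, 4, 7} → SUM(m.year)=5958
  10: ids {2, 3, 5, 6, 8} → SUM(m.year)=9903
  11: ids {9} → SUM(m.year)=1972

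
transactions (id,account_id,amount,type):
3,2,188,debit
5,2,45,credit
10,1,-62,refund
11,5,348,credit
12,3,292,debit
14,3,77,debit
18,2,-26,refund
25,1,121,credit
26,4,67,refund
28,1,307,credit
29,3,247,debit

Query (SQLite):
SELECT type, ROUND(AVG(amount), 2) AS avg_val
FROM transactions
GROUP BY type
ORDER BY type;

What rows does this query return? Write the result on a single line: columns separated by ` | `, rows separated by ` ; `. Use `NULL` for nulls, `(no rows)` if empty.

credit | 205.25 ; debit | 201 ; refund | -7

Partition transactions by type; compute ROUND(AVG(amount), 2) within each group.
  credit: ids {5, 11, 25, 28} → ROUND(AVG(amount), 2)=205.25
  debit: ids {3, 12, 14, 29} → ROUND(AVG(amount), 2)=201
  refund: ids {10, 18, 26} → ROUND(AVG(amount), 2)=-7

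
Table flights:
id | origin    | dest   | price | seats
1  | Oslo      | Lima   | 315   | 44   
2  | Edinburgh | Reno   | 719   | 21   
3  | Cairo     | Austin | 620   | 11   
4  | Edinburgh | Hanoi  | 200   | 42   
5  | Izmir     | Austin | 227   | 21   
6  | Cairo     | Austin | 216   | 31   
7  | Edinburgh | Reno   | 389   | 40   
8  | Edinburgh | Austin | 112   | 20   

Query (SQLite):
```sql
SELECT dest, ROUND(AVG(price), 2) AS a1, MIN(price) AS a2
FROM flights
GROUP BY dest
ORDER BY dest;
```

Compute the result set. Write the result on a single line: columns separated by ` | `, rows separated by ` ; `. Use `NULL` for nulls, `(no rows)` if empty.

Group flights by dest.
Per group compute: ROUND(AVG(price), 2), MIN(price).
  Austin: ids {3, 5, 6, 8} → ROUND(AVG(price), 2)=293.75, MIN(price)=112
  Hanoi: ids {4} → ROUND(AVG(price), 2)=200, MIN(price)=200
  Lima: ids {1} → ROUND(AVG(price), 2)=315, MIN(price)=315
  Reno: ids {2, 7} → ROUND(AVG(price), 2)=554, MIN(price)=389

Austin | 293.75 | 112 ; Hanoi | 200 | 200 ; Lima | 315 | 315 ; Reno | 554 | 389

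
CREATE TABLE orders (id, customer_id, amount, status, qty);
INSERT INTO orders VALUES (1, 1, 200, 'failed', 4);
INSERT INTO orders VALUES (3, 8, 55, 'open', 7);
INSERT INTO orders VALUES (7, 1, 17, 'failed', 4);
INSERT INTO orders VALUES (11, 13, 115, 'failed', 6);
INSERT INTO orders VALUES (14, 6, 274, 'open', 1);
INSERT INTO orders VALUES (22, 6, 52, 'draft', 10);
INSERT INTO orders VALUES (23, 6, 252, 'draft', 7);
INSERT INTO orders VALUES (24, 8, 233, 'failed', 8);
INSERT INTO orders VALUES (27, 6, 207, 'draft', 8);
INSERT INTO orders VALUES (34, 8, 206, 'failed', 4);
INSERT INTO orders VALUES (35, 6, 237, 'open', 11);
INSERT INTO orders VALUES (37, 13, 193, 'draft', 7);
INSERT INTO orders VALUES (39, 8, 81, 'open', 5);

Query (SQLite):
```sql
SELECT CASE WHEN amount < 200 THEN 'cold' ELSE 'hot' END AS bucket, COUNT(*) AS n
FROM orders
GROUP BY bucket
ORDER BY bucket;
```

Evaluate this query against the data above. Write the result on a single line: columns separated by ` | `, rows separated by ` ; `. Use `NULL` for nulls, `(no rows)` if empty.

cold | 6 ; hot | 7

Bucket rows by amount < 200 → 'cold' else 'hot'; count each bucket.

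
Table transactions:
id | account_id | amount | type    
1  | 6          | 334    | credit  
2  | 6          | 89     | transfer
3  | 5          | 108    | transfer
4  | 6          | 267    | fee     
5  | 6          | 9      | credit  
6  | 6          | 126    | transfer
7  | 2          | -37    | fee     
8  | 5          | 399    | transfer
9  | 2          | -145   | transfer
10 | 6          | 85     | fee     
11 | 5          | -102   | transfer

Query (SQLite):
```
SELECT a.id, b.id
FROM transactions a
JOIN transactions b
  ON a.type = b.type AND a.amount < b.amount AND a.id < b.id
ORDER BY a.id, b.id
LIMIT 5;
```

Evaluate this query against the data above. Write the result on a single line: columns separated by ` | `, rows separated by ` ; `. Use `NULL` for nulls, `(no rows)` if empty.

Pairs (a,b) with same type, a.amount < b.amount, a.id < b.id.
type groups: credit:{1,5} fee:{4,7,10} transfer:{2,3,6,8,9,11}
Ordered by (a.id, b.id); first 5.

2 | 3 ; 2 | 6 ; 2 | 8 ; 3 | 6 ; 3 | 8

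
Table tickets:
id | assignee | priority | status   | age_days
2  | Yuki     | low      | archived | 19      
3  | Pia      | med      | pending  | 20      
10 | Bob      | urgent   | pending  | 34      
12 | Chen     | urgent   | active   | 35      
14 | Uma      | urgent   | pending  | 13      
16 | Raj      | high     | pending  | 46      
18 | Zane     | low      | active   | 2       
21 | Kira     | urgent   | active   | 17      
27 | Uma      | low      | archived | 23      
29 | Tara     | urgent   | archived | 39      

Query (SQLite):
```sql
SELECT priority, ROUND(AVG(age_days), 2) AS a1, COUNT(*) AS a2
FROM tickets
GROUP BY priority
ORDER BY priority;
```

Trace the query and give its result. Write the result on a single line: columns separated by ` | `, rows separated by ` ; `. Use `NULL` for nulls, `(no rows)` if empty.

high | 46 | 1 ; low | 14.67 | 3 ; med | 20 | 1 ; urgent | 27.6 | 5

Group tickets by priority.
Per group compute: ROUND(AVG(age_days), 2), COUNT(*).
  high: ids {16} → ROUND(AVG(age_days), 2)=46, COUNT(*)=1
  low: ids {2, 18, 27} → ROUND(AVG(age_days), 2)=14.67, COUNT(*)=3
  med: ids {3} → ROUND(AVG(age_days), 2)=20, COUNT(*)=1
  urgent: ids {10, 12, 14, 21, 29} → ROUND(AVG(age_days), 2)=27.6, COUNT(*)=5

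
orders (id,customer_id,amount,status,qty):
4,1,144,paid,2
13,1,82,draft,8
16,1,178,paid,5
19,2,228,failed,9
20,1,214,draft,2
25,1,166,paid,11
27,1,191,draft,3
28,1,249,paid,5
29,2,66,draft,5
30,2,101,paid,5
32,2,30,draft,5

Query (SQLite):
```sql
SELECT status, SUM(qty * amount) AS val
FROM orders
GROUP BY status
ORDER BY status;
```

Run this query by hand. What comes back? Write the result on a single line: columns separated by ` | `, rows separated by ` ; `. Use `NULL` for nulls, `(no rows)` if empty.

For each row compute qty * amount.
Group by status; take SUM of the expression per group.
  draft: ids {13, 20, 27, 29, 32} → SUM(qty * amount)=2137
  failed: ids {19} → SUM(qty * amount)=2052
  paid: ids {4, 16, 25, 28, 30} → SUM(qty * amount)=4754

draft | 2137 ; failed | 2052 ; paid | 4754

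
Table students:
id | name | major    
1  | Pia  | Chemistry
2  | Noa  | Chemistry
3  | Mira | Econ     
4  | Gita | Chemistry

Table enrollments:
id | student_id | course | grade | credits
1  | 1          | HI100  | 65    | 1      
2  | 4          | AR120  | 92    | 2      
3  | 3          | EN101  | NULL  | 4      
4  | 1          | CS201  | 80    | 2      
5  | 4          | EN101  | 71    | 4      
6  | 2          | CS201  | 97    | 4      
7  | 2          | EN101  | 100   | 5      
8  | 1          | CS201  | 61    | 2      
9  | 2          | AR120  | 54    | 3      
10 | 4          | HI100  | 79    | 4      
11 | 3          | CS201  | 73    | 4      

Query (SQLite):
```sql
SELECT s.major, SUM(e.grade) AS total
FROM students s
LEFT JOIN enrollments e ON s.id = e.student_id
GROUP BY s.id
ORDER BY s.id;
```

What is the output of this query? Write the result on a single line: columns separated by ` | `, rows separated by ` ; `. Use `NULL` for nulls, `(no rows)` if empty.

Chemistry | 206 ; Chemistry | 251 ; Econ | 73 ; Chemistry | 242

LEFT JOIN keeps every students row; unmatched ones get NULL for enrollments columns.
Group by students.id and compute SUM(e.grade). SUM over an all-NULL group is NULL.
  1: ids {1, 4, 8} → SUM(e.grade)=206
  2: ids {6, 7, 9} → SUM(e.grade)=251
  3: ids {3, 11} → SUM(e.grade)=73
  4: ids {2, 5, 10} → SUM(e.grade)=242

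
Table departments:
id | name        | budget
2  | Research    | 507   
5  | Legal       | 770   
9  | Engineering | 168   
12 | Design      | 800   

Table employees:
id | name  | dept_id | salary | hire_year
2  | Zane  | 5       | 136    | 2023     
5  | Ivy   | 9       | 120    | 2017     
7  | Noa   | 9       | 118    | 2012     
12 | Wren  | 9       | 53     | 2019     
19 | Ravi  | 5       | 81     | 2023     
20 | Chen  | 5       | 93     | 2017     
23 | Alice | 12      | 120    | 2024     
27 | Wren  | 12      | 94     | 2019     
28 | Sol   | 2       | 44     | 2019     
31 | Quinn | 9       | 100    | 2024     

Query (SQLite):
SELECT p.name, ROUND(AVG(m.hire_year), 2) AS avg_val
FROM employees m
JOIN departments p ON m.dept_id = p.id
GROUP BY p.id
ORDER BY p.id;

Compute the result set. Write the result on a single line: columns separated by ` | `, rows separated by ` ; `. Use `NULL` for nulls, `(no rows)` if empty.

Research | 2019 ; Legal | 2021 ; Engineering | 2018 ; Design | 2021.5

Join each employees row to its departments via dept_id.
Group joined rows by departments.id; compute ROUND(AVG(m.hire_year), 2) per group.
  2: ids {28} → ROUND(AVG(m.hire_year), 2)=2019
  5: ids {2, 19, 20} → ROUND(AVG(m.hire_year), 2)=2021
  9: ids {5, 7, 12, 31} → ROUND(AVG(m.hire_year), 2)=2018
  12: ids {23, 27} → ROUND(AVG(m.hire_year), 2)=2021.5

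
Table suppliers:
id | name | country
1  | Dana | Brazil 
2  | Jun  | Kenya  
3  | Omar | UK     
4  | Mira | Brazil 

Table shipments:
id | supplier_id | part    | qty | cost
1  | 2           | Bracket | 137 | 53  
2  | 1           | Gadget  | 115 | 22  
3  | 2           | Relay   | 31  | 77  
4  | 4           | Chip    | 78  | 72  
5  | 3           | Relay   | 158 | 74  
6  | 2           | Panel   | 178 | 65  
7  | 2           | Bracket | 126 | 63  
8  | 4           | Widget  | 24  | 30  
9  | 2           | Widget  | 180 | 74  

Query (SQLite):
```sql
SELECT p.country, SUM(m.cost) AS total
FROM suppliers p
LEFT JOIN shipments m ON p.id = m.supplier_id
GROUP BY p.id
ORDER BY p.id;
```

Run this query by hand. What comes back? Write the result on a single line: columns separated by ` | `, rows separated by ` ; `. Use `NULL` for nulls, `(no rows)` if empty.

Brazil | 22 ; Kenya | 332 ; UK | 74 ; Brazil | 102

LEFT JOIN keeps every suppliers row; unmatched ones get NULL for shipments columns.
Group by suppliers.id and compute SUM(m.cost). SUM over an all-NULL group is NULL.
  1: ids {2} → SUM(m.cost)=22
  2: ids {1, 3, 6, 7, 9} → SUM(m.cost)=332
  3: ids {5} → SUM(m.cost)=74
  4: ids {4, 8} → SUM(m.cost)=102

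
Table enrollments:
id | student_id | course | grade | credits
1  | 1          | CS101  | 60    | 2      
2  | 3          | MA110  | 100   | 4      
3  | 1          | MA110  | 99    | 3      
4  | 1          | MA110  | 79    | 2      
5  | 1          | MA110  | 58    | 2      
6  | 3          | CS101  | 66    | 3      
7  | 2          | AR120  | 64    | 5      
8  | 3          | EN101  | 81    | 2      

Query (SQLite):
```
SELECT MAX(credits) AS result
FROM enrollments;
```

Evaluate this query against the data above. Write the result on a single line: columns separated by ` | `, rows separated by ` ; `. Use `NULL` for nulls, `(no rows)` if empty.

All credits values: [2, 4, 3, 2, 2, 3, 5, 2].
MAX of non-NULL values = 5.

5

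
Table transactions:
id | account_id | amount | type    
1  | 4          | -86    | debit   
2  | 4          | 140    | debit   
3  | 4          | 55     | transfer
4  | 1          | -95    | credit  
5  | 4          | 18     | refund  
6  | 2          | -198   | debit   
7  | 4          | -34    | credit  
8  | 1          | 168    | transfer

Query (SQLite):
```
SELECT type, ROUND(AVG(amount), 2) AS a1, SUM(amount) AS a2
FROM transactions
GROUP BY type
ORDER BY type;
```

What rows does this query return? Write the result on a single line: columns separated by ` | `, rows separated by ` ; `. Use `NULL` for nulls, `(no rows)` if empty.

credit | -64.5 | -129 ; debit | -48 | -144 ; refund | 18 | 18 ; transfer | 111.5 | 223

Group transactions by type.
Per group compute: ROUND(AVG(amount), 2), SUM(amount).
  credit: ids {4, 7} → ROUND(AVG(amount), 2)=-64.5, SUM(amount)=-129
  debit: ids {1, 2, 6} → ROUND(AVG(amount), 2)=-48, SUM(amount)=-144
  refund: ids {5} → ROUND(AVG(amount), 2)=18, SUM(amount)=18
  transfer: ids {3, 8} → ROUND(AVG(amount), 2)=111.5, SUM(amount)=223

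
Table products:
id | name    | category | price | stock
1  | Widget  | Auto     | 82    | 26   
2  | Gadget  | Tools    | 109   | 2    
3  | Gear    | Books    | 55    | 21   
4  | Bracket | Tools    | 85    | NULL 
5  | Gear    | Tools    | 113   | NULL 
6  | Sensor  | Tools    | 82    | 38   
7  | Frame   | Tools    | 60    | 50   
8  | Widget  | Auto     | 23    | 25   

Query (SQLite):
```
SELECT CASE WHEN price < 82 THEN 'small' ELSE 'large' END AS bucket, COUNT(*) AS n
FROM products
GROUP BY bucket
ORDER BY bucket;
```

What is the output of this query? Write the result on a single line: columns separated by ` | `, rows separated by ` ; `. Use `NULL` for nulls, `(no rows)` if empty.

Bucket rows by price < 82 → 'small' else 'large'; count each bucket.

large | 5 ; small | 3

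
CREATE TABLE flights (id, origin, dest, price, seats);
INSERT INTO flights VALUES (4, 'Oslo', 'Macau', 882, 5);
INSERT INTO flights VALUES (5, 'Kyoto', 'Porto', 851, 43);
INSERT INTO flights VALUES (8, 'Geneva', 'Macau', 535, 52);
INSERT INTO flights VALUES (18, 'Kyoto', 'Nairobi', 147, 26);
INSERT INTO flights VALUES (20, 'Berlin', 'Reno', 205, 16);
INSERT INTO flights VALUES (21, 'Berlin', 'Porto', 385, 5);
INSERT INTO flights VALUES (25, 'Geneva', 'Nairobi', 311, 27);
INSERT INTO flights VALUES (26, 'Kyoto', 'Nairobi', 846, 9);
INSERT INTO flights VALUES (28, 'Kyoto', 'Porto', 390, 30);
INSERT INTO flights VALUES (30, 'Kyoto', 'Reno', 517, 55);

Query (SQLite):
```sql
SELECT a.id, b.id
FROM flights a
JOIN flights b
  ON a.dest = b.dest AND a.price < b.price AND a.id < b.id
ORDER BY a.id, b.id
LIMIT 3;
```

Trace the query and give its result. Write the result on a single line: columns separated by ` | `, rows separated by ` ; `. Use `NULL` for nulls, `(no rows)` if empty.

18 | 25 ; 18 | 26 ; 20 | 30

Pairs (a,b) with same dest, a.price < b.price, a.id < b.id.
dest groups: Macau:{4,8} Nairobi:{18,25,26} Porto:{5,21,28} Reno:{20,30}
Ordered by (a.id, b.id); first 3.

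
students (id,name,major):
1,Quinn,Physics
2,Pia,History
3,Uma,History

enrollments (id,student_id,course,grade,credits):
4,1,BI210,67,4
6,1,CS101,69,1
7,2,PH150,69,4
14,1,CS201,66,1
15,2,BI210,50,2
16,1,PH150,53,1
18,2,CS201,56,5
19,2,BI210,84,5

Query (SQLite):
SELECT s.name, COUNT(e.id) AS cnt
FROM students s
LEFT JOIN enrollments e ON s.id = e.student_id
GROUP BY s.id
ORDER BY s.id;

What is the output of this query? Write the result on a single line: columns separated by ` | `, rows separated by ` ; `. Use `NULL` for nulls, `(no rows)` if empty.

Quinn | 4 ; Pia | 4 ; Uma | 0

LEFT JOIN keeps every students row; unmatched ones get NULL for enrollments columns.
Group by students.id and compute COUNT(e.id). COUNT(col) of an all-NULL group is 0.
  1: ids {4, 6, 14, 16} → COUNT(e.id)=4
  2: ids {7, 15, 18, 19} → COUNT(e.id)=4
  3: ids {—} → COUNT(e.id)=0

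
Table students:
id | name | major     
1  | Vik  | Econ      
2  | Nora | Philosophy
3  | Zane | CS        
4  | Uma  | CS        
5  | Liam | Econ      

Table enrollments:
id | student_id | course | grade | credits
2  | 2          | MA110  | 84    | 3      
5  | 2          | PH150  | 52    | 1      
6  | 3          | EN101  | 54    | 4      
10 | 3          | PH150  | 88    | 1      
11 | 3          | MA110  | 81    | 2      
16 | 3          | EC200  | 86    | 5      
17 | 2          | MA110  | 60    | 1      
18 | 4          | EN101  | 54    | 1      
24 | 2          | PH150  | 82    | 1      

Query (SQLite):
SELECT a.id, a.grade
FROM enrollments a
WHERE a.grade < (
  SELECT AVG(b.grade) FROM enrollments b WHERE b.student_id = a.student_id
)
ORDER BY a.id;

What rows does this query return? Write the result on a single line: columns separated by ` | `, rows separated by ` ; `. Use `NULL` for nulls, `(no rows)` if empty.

5 | 52 ; 6 | 54 ; 17 | 60

For each enrollments row a, compute AVG(grade) over rows sharing a.student_id.
Keep row a if a.grade < that per-group AVG.
  student_id=2: AVG(grade) = 69.5
  student_id=3: AVG(grade) = 77.25
  student_id=4: AVG(grade) = 54.0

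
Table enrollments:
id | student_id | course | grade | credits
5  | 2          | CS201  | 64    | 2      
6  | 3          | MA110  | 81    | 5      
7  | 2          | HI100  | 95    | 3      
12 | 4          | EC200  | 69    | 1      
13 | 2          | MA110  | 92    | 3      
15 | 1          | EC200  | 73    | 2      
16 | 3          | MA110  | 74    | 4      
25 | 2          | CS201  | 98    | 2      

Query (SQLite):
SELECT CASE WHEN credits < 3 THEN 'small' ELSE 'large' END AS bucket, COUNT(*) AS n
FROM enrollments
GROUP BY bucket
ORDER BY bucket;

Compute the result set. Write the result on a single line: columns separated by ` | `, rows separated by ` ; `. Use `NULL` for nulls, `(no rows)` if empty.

large | 4 ; small | 4

Bucket rows by credits < 3 → 'small' else 'large'; count each bucket.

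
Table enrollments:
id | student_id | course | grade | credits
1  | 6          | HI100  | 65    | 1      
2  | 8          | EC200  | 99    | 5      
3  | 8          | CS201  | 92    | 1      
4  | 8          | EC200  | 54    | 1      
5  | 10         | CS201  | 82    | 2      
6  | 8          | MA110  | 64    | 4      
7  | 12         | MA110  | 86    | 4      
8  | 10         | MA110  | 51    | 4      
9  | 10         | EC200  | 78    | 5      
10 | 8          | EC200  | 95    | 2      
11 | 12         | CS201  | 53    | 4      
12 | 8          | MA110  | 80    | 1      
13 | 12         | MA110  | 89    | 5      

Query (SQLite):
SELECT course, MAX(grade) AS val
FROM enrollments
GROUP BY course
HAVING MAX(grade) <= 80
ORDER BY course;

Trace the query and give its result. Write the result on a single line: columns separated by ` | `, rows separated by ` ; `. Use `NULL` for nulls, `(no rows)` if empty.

HI100 | 65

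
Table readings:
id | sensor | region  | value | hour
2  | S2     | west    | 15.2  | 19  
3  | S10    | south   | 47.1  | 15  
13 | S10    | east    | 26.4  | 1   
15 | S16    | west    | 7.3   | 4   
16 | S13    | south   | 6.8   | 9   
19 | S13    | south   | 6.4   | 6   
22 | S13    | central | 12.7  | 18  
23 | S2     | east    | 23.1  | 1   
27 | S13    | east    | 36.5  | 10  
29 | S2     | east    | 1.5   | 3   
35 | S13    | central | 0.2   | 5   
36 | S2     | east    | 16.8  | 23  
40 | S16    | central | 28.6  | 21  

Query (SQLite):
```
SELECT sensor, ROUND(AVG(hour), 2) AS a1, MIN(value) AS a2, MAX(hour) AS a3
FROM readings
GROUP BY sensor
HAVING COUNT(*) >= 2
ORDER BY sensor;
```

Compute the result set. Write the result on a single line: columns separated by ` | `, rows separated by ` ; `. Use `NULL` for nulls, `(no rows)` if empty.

S10 | 8 | 26.4 | 15 ; S13 | 9.6 | 0.2 | 18 ; S16 | 12.5 | 7.3 | 21 ; S2 | 11.5 | 1.5 | 23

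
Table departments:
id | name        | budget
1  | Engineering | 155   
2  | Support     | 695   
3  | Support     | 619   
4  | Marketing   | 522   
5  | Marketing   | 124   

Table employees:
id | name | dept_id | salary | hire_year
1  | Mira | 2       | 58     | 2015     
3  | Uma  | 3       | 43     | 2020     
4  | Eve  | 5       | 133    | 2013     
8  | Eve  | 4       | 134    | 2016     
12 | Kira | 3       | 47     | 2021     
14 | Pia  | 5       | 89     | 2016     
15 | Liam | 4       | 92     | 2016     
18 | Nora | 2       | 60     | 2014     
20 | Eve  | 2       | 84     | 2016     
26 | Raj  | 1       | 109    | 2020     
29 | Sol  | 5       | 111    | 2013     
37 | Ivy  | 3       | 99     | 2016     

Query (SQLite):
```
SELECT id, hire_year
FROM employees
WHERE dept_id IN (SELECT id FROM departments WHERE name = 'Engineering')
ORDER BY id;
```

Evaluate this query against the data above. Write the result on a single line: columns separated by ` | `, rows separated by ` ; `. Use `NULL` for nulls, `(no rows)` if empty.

26 | 2020

Inner query: departments.id where name = 'Engineering'.
Outer: keep employees rows whose dept_id is in that set.
Inner query → {1}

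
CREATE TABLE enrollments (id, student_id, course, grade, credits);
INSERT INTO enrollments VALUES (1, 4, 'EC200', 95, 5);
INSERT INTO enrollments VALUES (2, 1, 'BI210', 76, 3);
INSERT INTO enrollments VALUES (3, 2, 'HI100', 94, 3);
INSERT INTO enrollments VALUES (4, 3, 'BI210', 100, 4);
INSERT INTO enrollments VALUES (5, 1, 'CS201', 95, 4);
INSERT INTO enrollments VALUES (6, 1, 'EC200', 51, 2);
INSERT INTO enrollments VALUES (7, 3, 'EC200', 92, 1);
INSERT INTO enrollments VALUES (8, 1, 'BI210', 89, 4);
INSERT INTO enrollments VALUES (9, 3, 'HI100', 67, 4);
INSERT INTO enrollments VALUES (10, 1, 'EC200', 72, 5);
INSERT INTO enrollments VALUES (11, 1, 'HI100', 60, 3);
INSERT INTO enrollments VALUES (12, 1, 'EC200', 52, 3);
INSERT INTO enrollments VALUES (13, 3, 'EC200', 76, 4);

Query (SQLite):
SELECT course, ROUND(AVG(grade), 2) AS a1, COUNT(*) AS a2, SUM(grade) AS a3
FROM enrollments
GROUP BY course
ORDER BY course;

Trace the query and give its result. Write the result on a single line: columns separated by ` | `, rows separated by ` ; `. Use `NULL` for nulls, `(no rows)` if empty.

Group enrollments by course.
Per group compute: ROUND(AVG(grade), 2), COUNT(*), SUM(grade).
  BI210: ids {2, 4, 8} → ROUND(AVG(grade), 2)=88.33, COUNT(*)=3, SUM(grade)=265
  CS201: ids {5} → ROUND(AVG(grade), 2)=95, COUNT(*)=1, SUM(grade)=95
  EC200: ids {1, 6, 7, 10, 12, 13} → ROUND(AVG(grade), 2)=73, COUNT(*)=6, SUM(grade)=438
  HI100: ids {3, 9, 11} → ROUND(AVG(grade), 2)=73.67, COUNT(*)=3, SUM(grade)=221

BI210 | 88.33 | 3 | 265 ; CS201 | 95 | 1 | 95 ; EC200 | 73 | 6 | 438 ; HI100 | 73.67 | 3 | 221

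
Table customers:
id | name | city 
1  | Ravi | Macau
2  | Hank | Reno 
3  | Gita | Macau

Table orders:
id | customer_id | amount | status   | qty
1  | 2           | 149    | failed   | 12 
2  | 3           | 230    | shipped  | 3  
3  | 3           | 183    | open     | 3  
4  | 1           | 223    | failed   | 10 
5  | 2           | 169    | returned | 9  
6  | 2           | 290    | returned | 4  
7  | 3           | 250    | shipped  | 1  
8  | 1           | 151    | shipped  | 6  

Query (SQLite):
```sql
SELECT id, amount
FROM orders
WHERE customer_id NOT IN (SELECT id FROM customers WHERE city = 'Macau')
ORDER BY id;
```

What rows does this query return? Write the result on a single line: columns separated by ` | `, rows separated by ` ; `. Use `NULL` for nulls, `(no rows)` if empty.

Inner query: customers.id where city = 'Macau'.
Outer: keep orders rows whose customer_id is not in that set.
Inner query → {1, 3}

1 | 149 ; 5 | 169 ; 6 | 290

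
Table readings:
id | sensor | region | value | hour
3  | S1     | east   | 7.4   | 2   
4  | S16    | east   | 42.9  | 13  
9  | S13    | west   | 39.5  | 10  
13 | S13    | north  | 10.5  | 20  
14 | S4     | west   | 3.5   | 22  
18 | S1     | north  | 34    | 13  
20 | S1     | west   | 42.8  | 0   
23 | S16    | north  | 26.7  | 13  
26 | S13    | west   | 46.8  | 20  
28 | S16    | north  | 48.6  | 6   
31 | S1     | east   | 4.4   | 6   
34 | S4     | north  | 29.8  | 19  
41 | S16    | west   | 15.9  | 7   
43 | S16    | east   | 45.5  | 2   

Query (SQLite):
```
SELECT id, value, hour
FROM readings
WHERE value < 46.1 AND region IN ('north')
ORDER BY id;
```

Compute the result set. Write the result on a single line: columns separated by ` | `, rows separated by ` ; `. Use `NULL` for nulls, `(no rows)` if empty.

value < 46.1: ids {3, 4, 9, 13, 14, 18, 20, 23, 31, 34, 41, 43}
region IN ('north'): ids {13, 18, 23, 28, 34}
Combine with AND.

13 | 10.5 | 20 ; 18 | 34 | 13 ; 23 | 26.7 | 13 ; 34 | 29.8 | 19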